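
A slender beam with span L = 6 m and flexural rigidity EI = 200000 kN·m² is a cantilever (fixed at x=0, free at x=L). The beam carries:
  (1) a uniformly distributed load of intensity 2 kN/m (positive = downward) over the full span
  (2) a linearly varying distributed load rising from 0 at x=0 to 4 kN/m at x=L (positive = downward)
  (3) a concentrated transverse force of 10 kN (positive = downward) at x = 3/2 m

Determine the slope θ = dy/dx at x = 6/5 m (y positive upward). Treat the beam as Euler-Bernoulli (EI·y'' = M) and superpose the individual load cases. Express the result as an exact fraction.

Load 1 — uniform load w=2 kN/m over full span:
  θ_1 = -wx(x²-3Lx+3L²)/(6EI) = -2·(6/5)·((6/5)²-3·6·(6/5)+3·6²)/(6·200000) = -549/3125000 rad
Load 2 — triangular load w₀=4 kN/m (0→w₀ over full span):
  θ_2 = (w₀Lx²/4-w₀L²x/3-w₀x⁴/(24L))/EI = (4·6·(6/5)²/4-4·6²·(6/5)/3-4·(6/5)⁴/(24·6))/200000 = -7659/31250000 rad
Load 3 — point force P=10 kN at a=3/2 m (b=L-a=9/2):
  θ_3 = -Px(2a-x)/(2EI)  [x≤a] = -10·(6/5)·(2·(3/2)-(6/5))/(2·200000) = -27/500000 rad
Superposition: θ = Σ θ_i = -29673/62500000 rad ≈ -0.000475 rad

θ(6/5) = -29673/62500000 rad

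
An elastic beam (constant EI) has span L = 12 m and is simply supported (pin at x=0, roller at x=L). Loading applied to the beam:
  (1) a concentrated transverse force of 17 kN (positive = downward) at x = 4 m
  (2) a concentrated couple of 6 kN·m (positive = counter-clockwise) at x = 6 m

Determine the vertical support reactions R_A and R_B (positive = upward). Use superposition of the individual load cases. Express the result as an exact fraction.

R_A = 71/6 kN, R_B = 31/6 kN

Load 1 — point force P=17 kN at a=4 m (b=L-a=8):
  R_A = Pb/L = 17·8/12 = 34/3 kN
  R_B = Pa/L = 17·4/12 = 17/3 kN
Load 2 — applied couple M₀=6 kN·m at a=6 m (b=L-a=6):
  R_A = M₀/L = 6/12 = 1/2 kN
  R_B = -M₀/L = -6/12 = -1/2 kN
Superposition: R_A = 71/6 kN, R_B = 31/6 kN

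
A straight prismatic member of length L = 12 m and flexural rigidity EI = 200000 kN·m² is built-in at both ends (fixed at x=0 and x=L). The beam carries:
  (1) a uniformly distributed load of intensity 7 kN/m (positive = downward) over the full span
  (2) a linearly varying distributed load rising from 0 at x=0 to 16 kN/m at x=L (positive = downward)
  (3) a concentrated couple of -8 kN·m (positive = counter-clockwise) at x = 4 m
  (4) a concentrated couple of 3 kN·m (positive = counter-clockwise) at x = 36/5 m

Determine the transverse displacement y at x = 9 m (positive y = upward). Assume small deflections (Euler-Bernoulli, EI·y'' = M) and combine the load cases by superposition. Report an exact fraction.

y(9) = -19517/8000000 m

Load 1 — uniform load w=7 kN/m over full span:
  y_1 = -wx²(L-x)²/(24EI) = -7·9²·(12-9)²/(24·200000) = -1701/1600000 m
Load 2 — triangular load w₀=16 kN/m (0→w₀ over full span):
  y_2 = -w₀x²(L-x)²(x+2L)/(120LEI) = -16·9²·(12-9)²·(9+2·12)/(120·12·200000) = -2673/2000000 m
Load 3 — applied couple M₀=-8 kN·m at a=4 m (b=L-a=8):
  y_3 = (R_Ax³/6 - M_Ax²/2 - M₀(x-a)²/2)/EI  [x>a] with R_A=-8/9, M_A=0 = ((-8/9)·9³/6 - 0·9²/2 - (-8)·(9-4)²/2)/200000 = -1/25000 m
Load 4 — applied couple M₀=3 kN·m at a=36/5 m (b=L-a=24/5):
  y_4 = (R_Ax³/6 - M_Ax²/2 - M₀(x-a)²/2)/EI  [x>a] with R_A=9/25, M_A=24/25 = ((9/25)·9³/6 - (24/25)·9²/2 - 3·(9-(36/5))²/2)/200000 = 0 m
Superposition: y = Σ y_i = -19517/8000000 m ≈ -0.002440 m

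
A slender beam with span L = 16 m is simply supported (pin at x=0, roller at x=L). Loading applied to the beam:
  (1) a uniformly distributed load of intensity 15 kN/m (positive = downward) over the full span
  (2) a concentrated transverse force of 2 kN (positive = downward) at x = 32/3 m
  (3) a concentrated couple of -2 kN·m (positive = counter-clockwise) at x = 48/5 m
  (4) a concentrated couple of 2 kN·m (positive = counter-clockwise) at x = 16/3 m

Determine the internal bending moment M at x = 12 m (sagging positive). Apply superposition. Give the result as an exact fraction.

Load 1 — uniform load w=15 kN/m over full span:
  M_1 = wx(L-x)/2 = 15·12·(16-12)/2 = 360 kN·m
Load 2 — point force P=2 kN at a=32/3 m (b=L-a=16/3):
  M_2 = Pa(L-x)/L  [x>a] = 2·(32/3)·(16-12)/16 = 16/3 kN·m
Load 3 — applied couple M₀=-2 kN·m at a=48/5 m (b=L-a=32/5):
  M_3 = M₀x/L - M₀  [x>a] = (-2)·12/16 - (-2) = 1/2 kN·m
Load 4 — applied couple M₀=2 kN·m at a=16/3 m (b=L-a=32/3):
  M_4 = M₀x/L - M₀  [x>a] = 2·12/16 - 2 = -1/2 kN·m
Superposition: M = Σ M_i = 1096/3 kN·m ≈ 365.333333 kN·m

M(12) = 1096/3 kN·m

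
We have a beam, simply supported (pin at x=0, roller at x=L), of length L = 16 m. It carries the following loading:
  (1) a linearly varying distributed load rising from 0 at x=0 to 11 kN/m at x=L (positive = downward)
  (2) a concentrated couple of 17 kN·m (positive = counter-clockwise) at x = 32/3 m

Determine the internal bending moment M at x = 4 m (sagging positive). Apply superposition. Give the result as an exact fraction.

Load 1 — triangular load w₀=11 kN/m (0→w₀ over full span):
  M_1 = w₀Lx/6 - w₀x³/(6L) = 11·16·4/6 - 11·4³/(6·16) = 110 kN·m
Load 2 — applied couple M₀=17 kN·m at a=32/3 m (b=L-a=16/3):
  M_2 = M₀x/L  [x≤a] = 17·4/16 = 17/4 kN·m
Superposition: M = Σ M_i = 457/4 kN·m ≈ 114.250000 kN·m

M(4) = 457/4 kN·m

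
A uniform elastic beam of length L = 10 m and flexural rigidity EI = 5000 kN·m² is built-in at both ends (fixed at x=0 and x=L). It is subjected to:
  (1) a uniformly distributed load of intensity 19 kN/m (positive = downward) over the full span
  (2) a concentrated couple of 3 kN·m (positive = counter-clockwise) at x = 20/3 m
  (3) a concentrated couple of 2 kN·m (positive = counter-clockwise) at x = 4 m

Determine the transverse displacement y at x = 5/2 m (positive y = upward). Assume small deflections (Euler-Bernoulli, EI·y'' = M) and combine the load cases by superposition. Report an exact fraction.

y(5/2) = -4307/76800 m

Load 1 — uniform load w=19 kN/m over full span:
  y_1 = -wx²(L-x)²/(24EI) = -19·(5/2)²·(10-(5/2))²/(24·5000) = -57/1024 m
Load 2 — applied couple M₀=3 kN·m at a=20/3 m (b=L-a=10/3):
  y_2 = (R_Ax³/6 - M_Ax²/2)/EI  [x≤a] with R_A=2/5, M_A=1 = ((2/5)·(5/2)³/6 - 1·(5/2)²/2)/5000 = -1/2400 m
Load 3 — applied couple M₀=2 kN·m at a=4 m (b=L-a=6):
  y_3 = (R_Ax³/6 - M_Ax²/2)/EI  [x≤a] with R_A=36/125, M_A=6/25 = ((36/125)·(5/2)³/6 - (6/25)·(5/2)²/2)/5000 = 0 m
Superposition: y = Σ y_i = -4307/76800 m ≈ -0.056081 m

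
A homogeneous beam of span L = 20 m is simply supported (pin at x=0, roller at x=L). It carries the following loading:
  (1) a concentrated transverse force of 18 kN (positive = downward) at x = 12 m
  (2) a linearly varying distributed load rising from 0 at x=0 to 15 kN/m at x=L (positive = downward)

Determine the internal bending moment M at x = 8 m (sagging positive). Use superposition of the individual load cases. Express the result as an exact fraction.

Load 1 — point force P=18 kN at a=12 m (b=L-a=8):
  M_1 = Pbx/L  [x≤a] = 18·8·8/20 = 288/5 kN·m
Load 2 — triangular load w₀=15 kN/m (0→w₀ over full span):
  M_2 = w₀Lx/6 - w₀x³/(6L) = 15·20·8/6 - 15·8³/(6·20) = 336 kN·m
Superposition: M = Σ M_i = 1968/5 kN·m ≈ 393.600000 kN·m

M(8) = 1968/5 kN·m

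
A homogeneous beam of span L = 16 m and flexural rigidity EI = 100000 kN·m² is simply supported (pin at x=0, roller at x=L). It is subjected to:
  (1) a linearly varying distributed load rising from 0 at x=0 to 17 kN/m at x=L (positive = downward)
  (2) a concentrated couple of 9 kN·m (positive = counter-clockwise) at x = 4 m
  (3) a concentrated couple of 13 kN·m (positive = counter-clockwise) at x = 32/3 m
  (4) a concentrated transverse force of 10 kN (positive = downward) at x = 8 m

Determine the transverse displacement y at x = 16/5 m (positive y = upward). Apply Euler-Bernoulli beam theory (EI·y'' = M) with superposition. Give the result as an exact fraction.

Load 1 — triangular load w₀=17 kN/m (0→w₀ over full span):
  y_1 = -w₀x(7L⁴-10L²x²+3x⁴)/(360LEI) = -17·(16/5)·(7·16⁴-10·16²·(16/5)²+3·(16/5)⁴)/(360·16·100000) = -5988352/146484375 m
Load 2 — applied couple M₀=9 kN·m at a=4 m (b=L-a=12):
  y_2 = (M₀x³/(6L)+C₁x)/EI  [x≤a] with C₁=M₀(3b²-L²)/(6L)=33/2 = (9·(16/5)³/(6·16)+(33/2)·(16/5))/100000 = 873/1562500 m
Load 3 — applied couple M₀=13 kN·m at a=32/3 m (b=L-a=16/3):
  y_3 = (M₀x³/(6L)+C₁x)/EI  [x≤a] with C₁=M₀(3b²-L²)/(6L)=-208/9 = (13·(16/5)³/(6·16)+(-208/9)·(16/5))/100000 = -2444/3515625 m
Load 4 — point force P=10 kN at a=8 m (b=L-a=8):
  y_4 = -Pbx(L²-b²-x²)/(6LEI)  [x≤a] = -10·8·(16/5)·(16²-8²-(16/5)²)/(6·16·100000) = -1136/234375 m
Superposition: y = Σ y_i = -80620099/1757812500 m ≈ -0.045864 m

y(16/5) = -80620099/1757812500 m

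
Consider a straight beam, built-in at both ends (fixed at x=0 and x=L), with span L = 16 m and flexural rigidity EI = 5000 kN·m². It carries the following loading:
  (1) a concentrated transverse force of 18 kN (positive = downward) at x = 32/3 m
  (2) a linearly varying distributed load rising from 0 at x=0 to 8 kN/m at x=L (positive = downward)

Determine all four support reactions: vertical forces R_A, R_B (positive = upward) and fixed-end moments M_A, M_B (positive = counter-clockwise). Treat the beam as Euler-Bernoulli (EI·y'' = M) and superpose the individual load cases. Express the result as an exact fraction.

Load 1 — point force P=18 kN at a=32/3 m (b=L-a=16/3):
  R_A = Pb²(3a+b)/L³ = 18·(16/3)²·(3·(32/3)+(16/3))/16³ = 14/3 kN
  M_A = Pab²/L² = 18·(32/3)·(16/3)²/16² = 64/3 kN·m
  R_B = Pa²(a+3b)/L³ = 18·(32/3)²·((32/3)+3·(16/3))/16³ = 40/3 kN
  M_B = -Pa²b/L² = -18·(32/3)²·(16/3)/16² = -128/3 kN·m
Load 2 — triangular load w₀=8 kN/m (0→w₀ over full span):
  R_A = 3w₀L/20 = 3·8·16/20 = 96/5 kN
  M_A = w₀L²/30 = 8·16²/30 = 1024/15 kN·m
  R_B = 7w₀L/20 = 7·8·16/20 = 224/5 kN
  M_B = -w₀L²/20 = -8·16²/20 = -512/5 kN·m
Superposition: R_A = 358/15 kN, M_A = 448/5 kN·m, R_B = 872/15 kN, M_B = -2176/15 kN·m

R_A = 358/15 kN, M_A = 448/5 kN·m, R_B = 872/15 kN, M_B = -2176/15 kN·m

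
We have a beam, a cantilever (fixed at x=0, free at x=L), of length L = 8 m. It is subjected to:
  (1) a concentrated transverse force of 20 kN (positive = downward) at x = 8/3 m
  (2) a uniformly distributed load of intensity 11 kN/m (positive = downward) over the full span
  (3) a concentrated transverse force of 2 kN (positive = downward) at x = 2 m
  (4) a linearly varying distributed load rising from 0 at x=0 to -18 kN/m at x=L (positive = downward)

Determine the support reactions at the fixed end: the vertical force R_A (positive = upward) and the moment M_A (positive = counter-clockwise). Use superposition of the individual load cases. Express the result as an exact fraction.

Load 1 — point force P=20 kN at a=8/3 m (b=L-a=16/3):
  R_A = P = 20 kN
  M_A = Pa = 20·(8/3) = 160/3 kN·m
Load 2 — uniform load w=11 kN/m over full span:
  R_A = wL = 11·8 = 88 kN
  M_A = wL²/2 = 11·8²/2 = 352 kN·m
Load 3 — point force P=2 kN at a=2 m (b=L-a=6):
  R_A = P = 2 kN
  M_A = Pa = 2·2 = 4 kN·m
Load 4 — triangular load w₀=-18 kN/m (0→w₀ over full span):
  R_A = w₀L/2 = (-18)·8/2 = -72 kN
  M_A = w₀L²/3 = (-18)·8²/3 = -384 kN·m
Superposition: R_A = 38 kN, M_A = 76/3 kN·m

R_A = 38 kN, M_A = 76/3 kN·m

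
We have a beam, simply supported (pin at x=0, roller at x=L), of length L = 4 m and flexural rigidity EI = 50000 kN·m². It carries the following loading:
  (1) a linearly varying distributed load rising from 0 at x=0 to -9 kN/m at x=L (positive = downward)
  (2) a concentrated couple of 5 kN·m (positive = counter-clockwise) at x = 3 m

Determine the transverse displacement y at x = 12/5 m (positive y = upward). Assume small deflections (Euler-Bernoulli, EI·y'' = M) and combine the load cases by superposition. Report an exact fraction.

y(12/5) = 341531/1562500000 m

Load 1 — triangular load w₀=-9 kN/m (0→w₀ over full span):
  y_1 = -w₀x(7L⁴-10L²x²+3x⁴)/(360LEI) = -(-9)·(12/5)·(7·4⁴-10·4²·(12/5)²+3·(12/5)⁴)/(360·4·50000) = 14208/48828125 m
Load 2 — applied couple M₀=5 kN·m at a=3 m (b=L-a=1):
  y_2 = (M₀x³/(6L)+C₁x)/EI  [x≤a] with C₁=M₀(3b²-L²)/(6L)=-65/24 = (5·(12/5)³/(6·4)+(-65/24)·(12/5))/50000 = -181/2500000 m
Superposition: y = Σ y_i = 341531/1562500000 m ≈ 0.000219 m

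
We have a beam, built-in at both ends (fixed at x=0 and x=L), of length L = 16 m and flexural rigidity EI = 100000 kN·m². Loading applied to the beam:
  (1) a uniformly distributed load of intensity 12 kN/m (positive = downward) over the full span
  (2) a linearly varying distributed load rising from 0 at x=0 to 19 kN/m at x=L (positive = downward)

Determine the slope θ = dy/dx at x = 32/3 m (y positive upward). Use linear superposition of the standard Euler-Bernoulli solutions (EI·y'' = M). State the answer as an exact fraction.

Load 1 — uniform load w=12 kN/m over full span:
  θ_1 = -wx(L-x)(L-2x)/(12EI) = -12·(32/3)·(16-(32/3))·(16-2·(32/3))/(12·100000) = 256/84375 rad
Load 2 — triangular load w₀=19 kN/m (0→w₀ over full span):
  θ_2 = -w₀(2x(L-x)(L-2x)(x+2L)+x²(L-x)²)/(120LEI) = -19·(2·(32/3)·(16-(32/3))·(16-2·(32/3))·((32/3)+2·16)+(32/3)²·(16-(32/3))²)/(120·16·100000) = 8512/3796875 rad
Superposition: θ = Σ θ_i = 20032/3796875 rad ≈ 0.005276 rad

θ(32/3) = 20032/3796875 rad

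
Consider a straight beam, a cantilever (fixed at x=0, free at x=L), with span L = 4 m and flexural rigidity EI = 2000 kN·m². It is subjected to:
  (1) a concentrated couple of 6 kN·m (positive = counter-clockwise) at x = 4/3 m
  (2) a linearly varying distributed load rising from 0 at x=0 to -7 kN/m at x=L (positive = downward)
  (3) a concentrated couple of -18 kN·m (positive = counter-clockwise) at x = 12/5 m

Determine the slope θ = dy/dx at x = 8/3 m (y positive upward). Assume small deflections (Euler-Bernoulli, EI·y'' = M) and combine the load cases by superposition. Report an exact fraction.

Load 1 — applied couple M₀=6 kN·m at a=4/3 m (b=L-a=8/3):
  θ_1 = M₀a/EI  [x>a] = 6·(4/3)/2000 = 1/250 rad
Load 2 — triangular load w₀=-7 kN/m (0→w₀ over full span):
  θ_2 = (w₀Lx²/4-w₀L²x/3-w₀x⁴/(24L))/EI = ((-7)·4·(8/3)²/4-(-7)·4²·(8/3)/3-(-7)·(8/3)⁴/(24·4))/2000 = 812/30375 rad
Load 3 — applied couple M₀=-18 kN·m at a=12/5 m (b=L-a=8/5):
  θ_3 = M₀a/EI  [x>a] = (-18)·(12/5)/2000 = -27/1250 rad
Superposition: θ = Σ θ_i = 1387/151875 rad ≈ 0.009133 rad

θ(8/3) = 1387/151875 rad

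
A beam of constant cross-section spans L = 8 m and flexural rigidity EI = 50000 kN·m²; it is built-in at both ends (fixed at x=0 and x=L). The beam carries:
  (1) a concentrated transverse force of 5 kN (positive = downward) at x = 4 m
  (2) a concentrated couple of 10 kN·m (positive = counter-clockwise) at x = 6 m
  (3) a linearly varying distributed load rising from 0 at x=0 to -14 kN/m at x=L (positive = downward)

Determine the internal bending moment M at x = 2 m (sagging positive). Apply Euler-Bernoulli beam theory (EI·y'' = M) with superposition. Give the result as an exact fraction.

Load 1 — point force P=5 kN at a=4 m (b=L-a=4):
  M_1 = Pb²(3a+b)x/L³ - Pab²/L²  [x≤a] = 5·4²·(3·4+4)·2/8³ - 5·4·4²/8² = 0 kN·m
Load 2 — applied couple M₀=10 kN·m at a=6 m (b=L-a=2):
  M_2 = R_Ax - M_A  [x≤a] with R_A=45/32, M_A=25/8 = (45/32)·2 - (25/8) = -5/16 kN·m
Load 3 — triangular load w₀=-14 kN/m (0→w₀ over full span):
  M_3 = 3w₀Lx/20 - w₀L²/30 - w₀x³/(6L) = 3·(-14)·8·2/20 - (-14)·8²/30 - (-14)·2³/(6·8) = -7/5 kN·m
Superposition: M = Σ M_i = -137/80 kN·m ≈ -1.712500 kN·m

M(2) = -137/80 kN·m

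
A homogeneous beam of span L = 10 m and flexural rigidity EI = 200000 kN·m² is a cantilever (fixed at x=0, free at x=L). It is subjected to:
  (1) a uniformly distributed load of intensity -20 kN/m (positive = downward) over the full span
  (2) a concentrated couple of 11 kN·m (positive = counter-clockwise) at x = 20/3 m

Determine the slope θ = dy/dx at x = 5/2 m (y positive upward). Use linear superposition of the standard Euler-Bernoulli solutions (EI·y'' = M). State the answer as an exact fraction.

θ(5/2) = 4691/480000 rad

Load 1 — uniform load w=-20 kN/m over full span:
  θ_1 = -wx(x²-3Lx+3L²)/(6EI) = -(-20)·(5/2)·((5/2)²-3·10·(5/2)+3·10²)/(6·200000) = 37/3840 rad
Load 2 — applied couple M₀=11 kN·m at a=20/3 m (b=L-a=10/3):
  θ_2 = M₀x/EI  [x≤a] = 11·(5/2)/200000 = 11/80000 rad
Superposition: θ = Σ θ_i = 4691/480000 rad ≈ 0.009773 rad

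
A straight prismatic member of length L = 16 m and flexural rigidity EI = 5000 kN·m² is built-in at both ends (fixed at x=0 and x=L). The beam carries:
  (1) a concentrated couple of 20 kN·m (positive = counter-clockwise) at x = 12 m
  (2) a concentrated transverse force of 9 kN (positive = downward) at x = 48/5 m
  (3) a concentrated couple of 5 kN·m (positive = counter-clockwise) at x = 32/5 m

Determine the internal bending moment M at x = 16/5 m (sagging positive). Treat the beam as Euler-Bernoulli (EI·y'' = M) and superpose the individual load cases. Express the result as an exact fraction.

Load 1 — applied couple M₀=20 kN·m at a=12 m (b=L-a=4):
  M_1 = R_Ax - M_A  [x≤a] with R_A=45/32, M_A=25/4 = (45/32)·(16/5) - (25/4) = -7/4 kN·m
Load 2 — point force P=9 kN at a=48/5 m (b=L-a=32/5):
  M_2 = Pb²(3a+b)x/L³ - Pab²/L²  [x≤a] = 9·(32/5)²·(3·(48/5)+(32/5))·(16/5)/16³ - 9·(48/5)·(32/5)²/16² = -2304/625 kN·m
Load 3 — applied couple M₀=5 kN·m at a=32/5 m (b=L-a=48/5):
  M_3 = R_Ax - M_A  [x≤a] with R_A=9/20, M_A=3/5 = (9/20)·(16/5) - (3/5) = 21/25 kN·m
Superposition: M = Σ M_i = -11491/2500 kN·m ≈ -4.596400 kN·m

M(16/5) = -11491/2500 kN·m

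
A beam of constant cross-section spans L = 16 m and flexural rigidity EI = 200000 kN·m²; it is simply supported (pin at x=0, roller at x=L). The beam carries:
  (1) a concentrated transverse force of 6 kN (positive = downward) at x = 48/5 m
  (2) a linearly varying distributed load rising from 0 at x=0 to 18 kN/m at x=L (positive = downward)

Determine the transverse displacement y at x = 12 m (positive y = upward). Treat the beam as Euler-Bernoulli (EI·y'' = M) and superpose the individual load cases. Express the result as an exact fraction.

Load 1 — point force P=6 kN at a=48/5 m (b=L-a=32/5):
  y_1 = -Pa(L-x)(2Lx-a²-x²)/(6LEI)  [x>a] = -6·(48/5)·(16-12)·(2·16·12-(48/5)²-12²)/(6·16·200000) = -693/390625 m
Load 2 — triangular load w₀=18 kN/m (0→w₀ over full span):
  y_2 = -w₀x(7L⁴-10L²x²+3x⁴)/(360LEI) = -18·12·(7·16⁴-10·16²·12²+3·12⁴)/(360·16·200000) = -357/12500 m
Superposition: y = Σ y_i = -47397/1562500 m ≈ -0.030334 m

y(12) = -47397/1562500 m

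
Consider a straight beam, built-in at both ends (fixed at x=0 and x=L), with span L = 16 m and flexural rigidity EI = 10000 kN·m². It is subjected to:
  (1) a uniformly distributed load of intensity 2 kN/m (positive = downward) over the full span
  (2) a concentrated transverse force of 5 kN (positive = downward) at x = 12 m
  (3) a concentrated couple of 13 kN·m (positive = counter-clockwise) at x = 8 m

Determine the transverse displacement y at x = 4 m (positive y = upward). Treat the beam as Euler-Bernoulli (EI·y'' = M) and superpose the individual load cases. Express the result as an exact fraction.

y(4) = -17/750 m

Load 1 — uniform load w=2 kN/m over full span:
  y_1 = -wx²(L-x)²/(24EI) = -2·4²·(16-4)²/(24·10000) = -12/625 m
Load 2 — point force P=5 kN at a=12 m (b=L-a=4):
  y_2 = -Pb²x²(3aL-(3a+b)x)/(6L³EI)  [x≤a] = -5·4²·4²·(3·12·16-(3·12+4)·4)/(6·16³·10000) = -13/6000 m
Load 3 — applied couple M₀=13 kN·m at a=8 m (b=L-a=8):
  y_3 = (R_Ax³/6 - M_Ax²/2)/EI  [x≤a] with R_A=39/32, M_A=13/4 = ((39/32)·4³/6 - (13/4)·4²/2)/10000 = -13/10000 m
Superposition: y = Σ y_i = -17/750 m ≈ -0.022667 m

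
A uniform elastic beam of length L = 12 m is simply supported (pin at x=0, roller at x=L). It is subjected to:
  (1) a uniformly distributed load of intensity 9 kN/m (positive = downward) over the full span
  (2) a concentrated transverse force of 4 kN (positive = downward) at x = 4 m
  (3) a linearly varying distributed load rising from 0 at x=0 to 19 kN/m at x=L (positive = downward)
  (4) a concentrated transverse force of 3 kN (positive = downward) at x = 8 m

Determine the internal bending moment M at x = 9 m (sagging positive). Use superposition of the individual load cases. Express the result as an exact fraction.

Load 1 — uniform load w=9 kN/m over full span:
  M_1 = wx(L-x)/2 = 9·9·(12-9)/2 = 243/2 kN·m
Load 2 — point force P=4 kN at a=4 m (b=L-a=8):
  M_2 = Pa(L-x)/L  [x>a] = 4·4·(12-9)/12 = 4 kN·m
Load 3 — triangular load w₀=19 kN/m (0→w₀ over full span):
  M_3 = w₀Lx/6 - w₀x³/(6L) = 19·12·9/6 - 19·9³/(6·12) = 1197/8 kN·m
Load 4 — point force P=3 kN at a=8 m (b=L-a=4):
  M_4 = Pa(L-x)/L  [x>a] = 3·8·(12-9)/12 = 6 kN·m
Superposition: M = Σ M_i = 2249/8 kN·m ≈ 281.125000 kN·m

M(9) = 2249/8 kN·m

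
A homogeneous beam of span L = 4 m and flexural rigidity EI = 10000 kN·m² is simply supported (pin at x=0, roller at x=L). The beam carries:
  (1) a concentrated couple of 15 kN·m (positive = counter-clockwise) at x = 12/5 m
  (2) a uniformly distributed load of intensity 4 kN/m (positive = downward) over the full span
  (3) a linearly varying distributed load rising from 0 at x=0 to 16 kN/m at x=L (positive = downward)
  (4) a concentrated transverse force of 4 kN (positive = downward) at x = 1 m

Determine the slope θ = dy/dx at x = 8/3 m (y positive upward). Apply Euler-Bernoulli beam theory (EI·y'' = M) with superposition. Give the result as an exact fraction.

θ(8/3) = 9947/4860000 rad

Load 1 — applied couple M₀=15 kN·m at a=12/5 m (b=L-a=8/5):
  θ_1 = (M₀x²/(2L)-M₀(x-a)+C₁)/EI  [x>a] with C₁=M₀(3b²-L²)/(6L)=-26/5 = (15·(8/3)²/(2·4)-15·((8/3)-(12/5))+(-26/5))/10000 = 31/75000 rad
Load 2 — uniform load w=4 kN/m over full span:
  θ_2 = -w(L³-6Lx²+4x³)/(24EI) = -4·(4³-6·4·(8/3)²+4·(8/3)³)/(24·10000) = 26/50625 rad
Load 3 — triangular load w₀=16 kN/m (0→w₀ over full span):
  θ_3 = -w₀(7L⁴-30L²x²+15x⁴)/(360LEI) = -16·(7·4⁴-30·4²·(8/3)²+15·(8/3)⁴)/(360·4·10000) = 728/759375 rad
Load 4 — point force P=4 kN at a=1 m (b=L-a=3):
  θ_4 = -Pa(2L²-6Lx+3x²+a²)/(6LEI)  [x>a] = -4·1·(2·4²-6·4·(8/3)+3·(8/3)²+1²)/(6·4·10000) = 29/180000 rad
Superposition: θ = Σ θ_i = 9947/4860000 rad ≈ 0.002047 rad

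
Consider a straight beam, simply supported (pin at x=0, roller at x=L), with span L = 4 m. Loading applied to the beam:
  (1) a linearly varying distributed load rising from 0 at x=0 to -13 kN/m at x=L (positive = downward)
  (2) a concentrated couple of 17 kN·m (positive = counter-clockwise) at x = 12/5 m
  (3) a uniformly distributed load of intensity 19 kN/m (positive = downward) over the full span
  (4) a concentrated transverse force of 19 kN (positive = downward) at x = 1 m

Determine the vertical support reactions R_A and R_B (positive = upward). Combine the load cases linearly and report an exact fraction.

R_A = 287/6 kN, R_B = 127/6 kN

Load 1 — triangular load w₀=-13 kN/m (0→w₀ over full span):
  R_A = w₀L/6 = (-13)·4/6 = -26/3 kN
  R_B = w₀L/3 = (-13)·4/3 = -52/3 kN
Load 2 — applied couple M₀=17 kN·m at a=12/5 m (b=L-a=8/5):
  R_A = M₀/L = 17/4 kN
  R_B = -M₀/L = -17/4 kN
Load 3 — uniform load w=19 kN/m over full span:
  R_A = wL/2 = 19·4/2 = 38 kN
  R_B = wL/2 = 19·4/2 = 38 kN
Load 4 — point force P=19 kN at a=1 m (b=L-a=3):
  R_A = Pb/L = 19·3/4 = 57/4 kN
  R_B = Pa/L = 19·1/4 = 19/4 kN
Superposition: R_A = 287/6 kN, R_B = 127/6 kN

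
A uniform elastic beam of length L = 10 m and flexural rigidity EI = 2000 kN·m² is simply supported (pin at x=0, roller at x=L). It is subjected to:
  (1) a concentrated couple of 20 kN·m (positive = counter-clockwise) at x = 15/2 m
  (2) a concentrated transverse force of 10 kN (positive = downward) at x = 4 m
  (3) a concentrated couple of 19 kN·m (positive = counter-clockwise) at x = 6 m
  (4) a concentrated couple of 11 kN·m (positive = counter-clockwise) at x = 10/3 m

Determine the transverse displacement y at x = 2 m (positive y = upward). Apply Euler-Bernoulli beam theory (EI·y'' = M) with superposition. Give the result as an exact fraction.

Load 1 — applied couple M₀=20 kN·m at a=15/2 m (b=L-a=5/2):
  y_1 = (M₀x³/(6L)+C₁x)/EI  [x≤a] with C₁=M₀(3b²-L²)/(6L)=-325/12 = (20·2³/(6·10)+(-325/12)·2)/2000 = -103/4000 m
Load 2 — point force P=10 kN at a=4 m (b=L-a=6):
  y_2 = -Pbx(L²-b²-x²)/(6LEI)  [x≤a] = -10·6·2·(10²-6²-2²)/(6·10·2000) = -3/50 m
Load 3 — applied couple M₀=19 kN·m at a=6 m (b=L-a=4):
  y_3 = (M₀x³/(6L)+C₁x)/EI  [x≤a] with C₁=M₀(3b²-L²)/(6L)=-247/15 = (19·2³/(6·10)+(-247/15)·2)/2000 = -19/1250 m
Load 4 — applied couple M₀=11 kN·m at a=10/3 m (b=L-a=20/3):
  y_4 = (M₀x³/(6L)+C₁x)/EI  [x≤a] with C₁=M₀(3b²-L²)/(6L)=55/9 = (11·2³/(6·10)+(55/9)·2)/2000 = 77/11250 m
Superposition: y = Σ y_i = -16939/180000 m ≈ -0.094106 m

y(2) = -16939/180000 m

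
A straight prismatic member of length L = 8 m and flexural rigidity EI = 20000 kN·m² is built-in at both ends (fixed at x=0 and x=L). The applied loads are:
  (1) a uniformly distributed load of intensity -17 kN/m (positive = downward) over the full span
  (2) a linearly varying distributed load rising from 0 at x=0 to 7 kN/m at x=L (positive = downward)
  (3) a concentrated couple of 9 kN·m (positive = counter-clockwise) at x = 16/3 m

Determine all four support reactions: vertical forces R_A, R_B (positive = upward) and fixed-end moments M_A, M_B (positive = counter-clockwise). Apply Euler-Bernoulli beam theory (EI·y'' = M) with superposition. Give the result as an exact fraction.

R_A = -581/10 kN, M_A = -1091/15 kN·m, R_B = -499/10 kN, M_B = 1024/15 kN·m

Load 1 — uniform load w=-17 kN/m over full span:
  R_A = wL/2 = (-17)·8/2 = -68 kN
  M_A = wL²/12 = (-17)·8²/12 = -272/3 kN·m
  R_B = wL/2 = (-17)·8/2 = -68 kN
  M_B = -wL²/12 = -(-17)·8²/12 = 272/3 kN·m
Load 2 — triangular load w₀=7 kN/m (0→w₀ over full span):
  R_A = 3w₀L/20 = 3·7·8/20 = 42/5 kN
  M_A = w₀L²/30 = 7·8²/30 = 224/15 kN·m
  R_B = 7w₀L/20 = 7·7·8/20 = 98/5 kN
  M_B = -w₀L²/20 = -7·8²/20 = -112/5 kN·m
Load 3 — applied couple M₀=9 kN·m at a=16/3 m (b=L-a=8/3):
  R_A = 6M₀ab/L³ = 6·9·(16/3)·(8/3)/8³ = 3/2 kN
  M_A = M₀b(2a-b)/L² = 9·(8/3)·(2·(16/3)-(8/3))/8² = 3 kN·m
  R_B = -6M₀ab/L³ = -6·9·(16/3)·(8/3)/8³ = -3/2 kN
  M_B = M₀a(2b-a)/L² = 9·(16/3)·(2·(8/3)-(16/3))/8² = 0 kN·m
Superposition: R_A = -581/10 kN, M_A = -1091/15 kN·m, R_B = -499/10 kN, M_B = 1024/15 kN·m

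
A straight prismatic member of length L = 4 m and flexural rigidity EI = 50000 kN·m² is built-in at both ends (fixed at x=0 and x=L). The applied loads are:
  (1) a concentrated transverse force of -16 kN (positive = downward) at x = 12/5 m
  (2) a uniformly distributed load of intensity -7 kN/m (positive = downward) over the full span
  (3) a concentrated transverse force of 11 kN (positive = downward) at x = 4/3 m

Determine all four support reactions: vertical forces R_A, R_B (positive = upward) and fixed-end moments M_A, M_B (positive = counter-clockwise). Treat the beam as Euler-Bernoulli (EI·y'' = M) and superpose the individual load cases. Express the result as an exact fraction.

R_A = -38758/3375 kN, M_A = -30236/3375 kN·m, R_B = -72617/3375 kN, M_B = 51604/3375 kN·m

Load 1 — point force P=-16 kN at a=12/5 m (b=L-a=8/5):
  R_A = Pb²(3a+b)/L³ = (-16)·(8/5)²·(3·(12/5)+(8/5))/4³ = -704/125 kN
  M_A = Pab²/L² = (-16)·(12/5)·(8/5)²/4² = -768/125 kN·m
  R_B = Pa²(a+3b)/L³ = (-16)·(12/5)²·((12/5)+3·(8/5))/4³ = -1296/125 kN
  M_B = -Pa²b/L² = -(-16)·(12/5)²·(8/5)/4² = 1152/125 kN·m
Load 2 — uniform load w=-7 kN/m over full span:
  R_A = wL/2 = (-7)·4/2 = -14 kN
  M_A = wL²/12 = (-7)·4²/12 = -28/3 kN·m
  R_B = wL/2 = (-7)·4/2 = -14 kN
  M_B = -wL²/12 = -(-7)·4²/12 = 28/3 kN·m
Load 3 — point force P=11 kN at a=4/3 m (b=L-a=8/3):
  R_A = Pb²(3a+b)/L³ = 11·(8/3)²·(3·(4/3)+(8/3))/4³ = 220/27 kN
  M_A = Pab²/L² = 11·(4/3)·(8/3)²/4² = 176/27 kN·m
  R_B = Pa²(a+3b)/L³ = 11·(4/3)²·((4/3)+3·(8/3))/4³ = 77/27 kN
  M_B = -Pa²b/L² = -11·(4/3)²·(8/3)/4² = -88/27 kN·m
Superposition: R_A = -38758/3375 kN, M_A = -30236/3375 kN·m, R_B = -72617/3375 kN, M_B = 51604/3375 kN·m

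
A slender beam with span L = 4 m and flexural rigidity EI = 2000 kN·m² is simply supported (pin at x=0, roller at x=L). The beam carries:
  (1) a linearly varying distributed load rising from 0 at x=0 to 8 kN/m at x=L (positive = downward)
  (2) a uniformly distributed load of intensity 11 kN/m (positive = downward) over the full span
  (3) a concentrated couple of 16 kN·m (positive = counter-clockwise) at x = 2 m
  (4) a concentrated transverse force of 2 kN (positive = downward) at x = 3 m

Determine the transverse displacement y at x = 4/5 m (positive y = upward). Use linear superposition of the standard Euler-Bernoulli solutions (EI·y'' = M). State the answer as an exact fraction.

y(4/5) = -1501931/93750000 m

Load 1 — triangular load w₀=8 kN/m (0→w₀ over full span):
  y_1 = -w₀x(7L⁴-10L²x²+3x⁴)/(360LEI) = -8·(4/5)·(7·4⁴-10·4²·(4/5)²+3·(4/5)⁴)/(360·4·2000) = -22016/5859375 m
Load 2 — uniform load w=11 kN/m over full span:
  y_2 = -wx(L³-2Lx²+x³)/(24EI) = -11·(4/5)·(4³-2·4·(4/5)²+(4/5)³)/(24·2000) = -2552/234375 m
Load 3 — applied couple M₀=16 kN·m at a=2 m (b=L-a=2):
  y_3 = (M₀x³/(6L)+C₁x)/EI  [x≤a] with C₁=M₀(3b²-L²)/(6L)=-8/3 = (16·(4/5)³/(6·4)+(-8/3)·(4/5))/2000 = -14/15625 m
Load 4 — point force P=2 kN at a=3 m (b=L-a=1):
  y_4 = -Pbx(L²-b²-x²)/(6LEI)  [x≤a] = -2·1·(4/5)·(4²-1²-(4/5)²)/(6·4·2000) = -359/750000 m
Superposition: y = Σ y_i = -1501931/93750000 m ≈ -0.016021 m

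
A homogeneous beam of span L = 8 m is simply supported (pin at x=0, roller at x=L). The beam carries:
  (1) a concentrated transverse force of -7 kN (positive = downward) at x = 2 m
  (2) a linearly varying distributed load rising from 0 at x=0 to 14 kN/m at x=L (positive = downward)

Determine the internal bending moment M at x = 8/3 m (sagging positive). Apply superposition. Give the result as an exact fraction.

Load 1 — point force P=-7 kN at a=2 m (b=L-a=6):
  M_1 = Pa(L-x)/L  [x>a] = (-7)·2·(8-(8/3))/8 = -28/3 kN·m
Load 2 — triangular load w₀=14 kN/m (0→w₀ over full span):
  M_2 = w₀Lx/6 - w₀x³/(6L) = 14·8·(8/3)/6 - 14·(8/3)³/(6·8) = 3584/81 kN·m
Superposition: M = Σ M_i = 2828/81 kN·m ≈ 34.913580 kN·m

M(8/3) = 2828/81 kN·m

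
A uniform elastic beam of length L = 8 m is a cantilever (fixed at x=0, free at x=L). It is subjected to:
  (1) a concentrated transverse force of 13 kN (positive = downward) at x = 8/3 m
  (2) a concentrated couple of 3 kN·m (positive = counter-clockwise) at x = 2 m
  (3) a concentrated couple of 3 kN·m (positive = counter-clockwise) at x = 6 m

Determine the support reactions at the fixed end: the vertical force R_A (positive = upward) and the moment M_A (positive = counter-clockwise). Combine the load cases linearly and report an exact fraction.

Load 1 — point force P=13 kN at a=8/3 m (b=L-a=16/3):
  R_A = P = 13 kN
  M_A = Pa = 13·(8/3) = 104/3 kN·m
Load 2 — applied couple M₀=3 kN·m at a=2 m (b=L-a=6):
  R_A = 0 kN
  M_A = -M₀ = -3 kN·m
Load 3 — applied couple M₀=3 kN·m at a=6 m (b=L-a=2):
  R_A = 0 kN
  M_A = -M₀ = -3 kN·m
Superposition: R_A = 13 kN, M_A = 86/3 kN·m

R_A = 13 kN, M_A = 86/3 kN·m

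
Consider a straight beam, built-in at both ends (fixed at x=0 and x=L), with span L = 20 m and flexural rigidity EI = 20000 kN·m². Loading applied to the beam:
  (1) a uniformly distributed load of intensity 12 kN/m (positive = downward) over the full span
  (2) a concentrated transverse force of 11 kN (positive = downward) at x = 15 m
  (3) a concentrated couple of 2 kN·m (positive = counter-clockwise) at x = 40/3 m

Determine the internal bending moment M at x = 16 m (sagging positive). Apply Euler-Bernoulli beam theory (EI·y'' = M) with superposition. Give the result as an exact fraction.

M(16) = -2483/240 kN·m

Load 1 — uniform load w=12 kN/m over full span:
  M_1 = wLx/2 - wL²/12 - wx²/2 = 12·20·16/2 - 12·20²/12 - 12·16²/2 = -16 kN·m
Load 2 — point force P=11 kN at a=15 m (b=L-a=5):
  M_2 = Pa²(a+3b)(L-x)/L³ - Pa²b/L²  [x>a] = 11·15²·(15+3·5)·(20-16)/20³ - 11·15²·5/20² = 99/16 kN·m
Load 3 — applied couple M₀=2 kN·m at a=40/3 m (b=L-a=20/3):
  M_3 = R_Ax - M_A - M₀  [x>a] with R_A=2/15, M_A=2/3 = (2/15)·16 - (2/3) - 2 = -8/15 kN·m
Superposition: M = Σ M_i = -2483/240 kN·m ≈ -10.345833 kN·m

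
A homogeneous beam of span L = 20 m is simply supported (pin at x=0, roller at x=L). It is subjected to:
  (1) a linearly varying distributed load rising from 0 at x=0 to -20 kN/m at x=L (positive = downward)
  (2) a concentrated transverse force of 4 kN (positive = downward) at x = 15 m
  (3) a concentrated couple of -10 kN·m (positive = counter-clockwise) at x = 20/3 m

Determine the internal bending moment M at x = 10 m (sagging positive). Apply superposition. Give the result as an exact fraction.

M(10) = -485 kN·m

Load 1 — triangular load w₀=-20 kN/m (0→w₀ over full span):
  M_1 = w₀Lx/6 - w₀x³/(6L) = (-20)·20·10/6 - (-20)·10³/(6·20) = -500 kN·m
Load 2 — point force P=4 kN at a=15 m (b=L-a=5):
  M_2 = Pbx/L  [x≤a] = 4·5·10/20 = 10 kN·m
Load 3 — applied couple M₀=-10 kN·m at a=20/3 m (b=L-a=40/3):
  M_3 = M₀x/L - M₀  [x>a] = (-10)·10/20 - (-10) = 5 kN·m
Superposition: M = Σ M_i = -485 kN·m ≈ -485.000000 kN·m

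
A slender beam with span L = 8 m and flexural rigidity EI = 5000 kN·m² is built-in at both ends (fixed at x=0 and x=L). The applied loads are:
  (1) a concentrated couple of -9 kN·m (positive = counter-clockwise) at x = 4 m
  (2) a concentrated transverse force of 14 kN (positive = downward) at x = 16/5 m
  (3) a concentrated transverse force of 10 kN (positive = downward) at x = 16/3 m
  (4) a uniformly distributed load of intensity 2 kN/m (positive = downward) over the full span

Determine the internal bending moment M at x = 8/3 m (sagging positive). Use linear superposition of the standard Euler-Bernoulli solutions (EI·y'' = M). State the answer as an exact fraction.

Load 1 — applied couple M₀=-9 kN·m at a=4 m (b=L-a=4):
  M_1 = R_Ax - M_A  [x≤a] with R_A=-27/16, M_A=-9/4 = (-27/16)·(8/3) - (-9/4) = -9/4 kN·m
Load 2 — point force P=14 kN at a=16/5 m (b=L-a=24/5):
  M_2 = Pb²(3a+b)x/L³ - Pab²/L²  [x≤a] = 14·(24/5)²·(3·(16/5)+(24/5))·(8/3)/8³ - 14·(16/5)·(24/5)²/8² = 1008/125 kN·m
Load 3 — point force P=10 kN at a=16/3 m (b=L-a=8/3):
  M_3 = Pb²(3a+b)x/L³ - Pab²/L²  [x≤a] = 10·(8/3)²·(3·(16/3)+(8/3))·(8/3)/8³ - 10·(16/3)·(8/3)²/8² = 80/81 kN·m
Load 4 — uniform load w=2 kN/m over full span:
  M_4 = wLx/2 - wL²/12 - wx²/2 = 2·8·(8/3)/2 - 2·8²/12 - 2·(8/3)²/2 = 32/9 kN·m
Superposition: M = Σ M_i = 419467/40500 kN·m ≈ 10.357210 kN·m

M(8/3) = 419467/40500 kN·m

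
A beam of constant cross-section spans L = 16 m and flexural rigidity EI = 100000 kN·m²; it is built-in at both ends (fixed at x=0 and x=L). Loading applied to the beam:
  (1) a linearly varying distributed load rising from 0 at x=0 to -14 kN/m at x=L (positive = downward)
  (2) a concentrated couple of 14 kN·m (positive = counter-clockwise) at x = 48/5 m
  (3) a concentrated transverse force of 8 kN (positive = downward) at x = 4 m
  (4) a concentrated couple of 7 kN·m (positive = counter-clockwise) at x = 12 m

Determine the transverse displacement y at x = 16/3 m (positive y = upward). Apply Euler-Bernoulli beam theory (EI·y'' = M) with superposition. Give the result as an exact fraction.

y(16/3) = 1690339/227812500 m

Load 1 — triangular load w₀=-14 kN/m (0→w₀ over full span):
  y_1 = -w₀x²(L-x)²(x+2L)/(120LEI) = -(-14)·(16/3)²·(16-(16/3))²·((16/3)+2·16)/(120·16·100000) = 100352/11390625 m
Load 2 — applied couple M₀=14 kN·m at a=48/5 m (b=L-a=32/5):
  y_2 = (R_Ax³/6 - M_Ax²/2)/EI  [x≤a] with R_A=63/50, M_A=112/25 = ((63/50)·(16/3)³/6 - (112/25)·(16/3)²/2)/100000 = -224/703125 m
Load 3 — point force P=8 kN at a=4 m (b=L-a=12):
  y_3 = -Pa²(L-x)²(3bL-(3b+a)(L-x))/(6L³EI)  [x>a] = -8·4²·(16-(16/3))²·(3·12·16-(3·12+4)·(16-(16/3)))/(6·16³·100000) = -224/253125 m
Load 4 — applied couple M₀=7 kN·m at a=12 m (b=L-a=4):
  y_4 = (R_Ax³/6 - M_Ax²/2)/EI  [x≤a] with R_A=63/128, M_A=35/16 = ((63/128)·(16/3)³/6 - (35/16)·(16/3)²/2)/100000 = -7/37500 m
Superposition: y = Σ y_i = 1690339/227812500 m ≈ 0.007420 m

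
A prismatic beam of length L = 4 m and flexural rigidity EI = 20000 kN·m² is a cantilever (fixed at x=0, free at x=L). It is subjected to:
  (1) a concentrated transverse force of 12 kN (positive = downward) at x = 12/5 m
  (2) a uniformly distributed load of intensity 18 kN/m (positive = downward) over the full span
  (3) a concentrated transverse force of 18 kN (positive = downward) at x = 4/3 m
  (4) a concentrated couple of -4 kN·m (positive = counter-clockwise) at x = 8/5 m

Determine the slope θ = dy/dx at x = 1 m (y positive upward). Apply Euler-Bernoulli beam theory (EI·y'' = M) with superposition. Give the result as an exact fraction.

Load 1 — point force P=12 kN at a=12/5 m (b=L-a=8/5):
  θ_1 = -Px(2a-x)/(2EI)  [x≤a] = -12·1·(2·(12/5)-1)/(2·20000) = -57/50000 rad
Load 2 — uniform load w=18 kN/m over full span:
  θ_2 = -wx(x²-3Lx+3L²)/(6EI) = -18·1·(1²-3·4·1+3·4²)/(6·20000) = -111/20000 rad
Load 3 — point force P=18 kN at a=4/3 m (b=L-a=8/3):
  θ_3 = -Px(2a-x)/(2EI)  [x≤a] = -18·1·(2·(4/3)-1)/(2·20000) = -3/4000 rad
Load 4 — applied couple M₀=-4 kN·m at a=8/5 m (b=L-a=12/5):
  θ_4 = M₀x/EI  [x≤a] = (-4)·1/20000 = -1/5000 rad
Superposition: θ = Σ θ_i = -191/25000 rad ≈ -0.007640 rad

θ(1) = -191/25000 rad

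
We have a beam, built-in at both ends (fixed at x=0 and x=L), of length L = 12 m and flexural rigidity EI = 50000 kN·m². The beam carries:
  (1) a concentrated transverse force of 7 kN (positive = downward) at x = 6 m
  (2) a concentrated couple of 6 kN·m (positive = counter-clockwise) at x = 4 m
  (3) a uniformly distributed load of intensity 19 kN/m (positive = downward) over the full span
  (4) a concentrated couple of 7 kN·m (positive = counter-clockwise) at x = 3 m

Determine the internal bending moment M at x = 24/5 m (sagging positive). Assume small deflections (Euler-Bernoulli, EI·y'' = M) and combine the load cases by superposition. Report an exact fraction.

M(24/5) = 40513/400 kN·m

Load 1 — point force P=7 kN at a=6 m (b=L-a=6):
  M_1 = Pb²(3a+b)x/L³ - Pab²/L²  [x≤a] = 7·6²·(3·6+6)·(24/5)/12³ - 7·6·6²/12² = 63/10 kN·m
Load 2 — applied couple M₀=6 kN·m at a=4 m (b=L-a=8):
  M_2 = R_Ax - M_A - M₀  [x>a] with R_A=2/3, M_A=0 = (2/3)·(24/5) - 0 - 6 = -14/5 kN·m
Load 3 — uniform load w=19 kN/m over full span:
  M_3 = wLx/2 - wL²/12 - wx²/2 = 19·12·(24/5)/2 - 19·12²/12 - 19·(24/5)²/2 = 2508/25 kN·m
Load 4 — applied couple M₀=7 kN·m at a=3 m (b=L-a=9):
  M_4 = R_Ax - M_A - M₀  [x>a] with R_A=21/32, M_A=-21/16 = (21/32)·(24/5) - (-21/16) - 7 = -203/80 kN·m
Superposition: M = Σ M_i = 40513/400 kN·m ≈ 101.282500 kN·m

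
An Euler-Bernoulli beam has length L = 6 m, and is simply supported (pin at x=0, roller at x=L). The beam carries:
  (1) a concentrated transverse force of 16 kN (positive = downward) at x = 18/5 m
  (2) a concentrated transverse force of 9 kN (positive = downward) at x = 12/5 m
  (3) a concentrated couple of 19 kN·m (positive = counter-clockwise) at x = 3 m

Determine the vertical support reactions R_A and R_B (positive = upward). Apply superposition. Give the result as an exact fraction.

Load 1 — point force P=16 kN at a=18/5 m (b=L-a=12/5):
  R_A = Pb/L = 16·(12/5)/6 = 32/5 kN
  R_B = Pa/L = 16·(18/5)/6 = 48/5 kN
Load 2 — point force P=9 kN at a=12/5 m (b=L-a=18/5):
  R_A = Pb/L = 9·(18/5)/6 = 27/5 kN
  R_B = Pa/L = 9·(12/5)/6 = 18/5 kN
Load 3 — applied couple M₀=19 kN·m at a=3 m (b=L-a=3):
  R_A = M₀/L = 19/6 kN
  R_B = -M₀/L = -19/6 kN
Superposition: R_A = 449/30 kN, R_B = 301/30 kN

R_A = 449/30 kN, R_B = 301/30 kN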